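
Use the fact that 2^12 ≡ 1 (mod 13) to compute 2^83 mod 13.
By Fermat: 2^{12} ≡ 1 (mod 13). 83 = 6×12 + 11. So 2^{83} ≡ 2^{11} ≡ 7 (mod 13)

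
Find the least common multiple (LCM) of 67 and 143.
9581

First find GCD(67, 143) using the Euclidean algorithm:
67 = 0 × 143 + 67
143 = 2 × 67 + 9
67 = 7 × 9 + 4
9 = 2 × 4 + 1
4 = 4 × 1 + 0
GCD(67, 143) = 1

LCM formula: LCM(a, b) = (a × b) / GCD(a, b)
LCM(67, 143) = (67 × 143) / 1
LCM(67, 143) = 9581 / 1
LCM(67, 143) = 9581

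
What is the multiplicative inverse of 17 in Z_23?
19

Using Extended Euclidean Algorithm:
gcd(17, 23) = 1
Bezout coefficients: 17 × -4 + 23 × 3 = 1
So 17 × -4 ≡ 1 (mod 23)
The inverse is -4 mod 23 = 19
Verification: 17 × 19 = 323 = 14 × 23 + 1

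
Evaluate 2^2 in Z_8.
2 = 2 (binary 10). Repeated squaring mod 8: 2^1 ≡ 2; 2^2 ≡ 2² = 4 ≡ 4. So 2^2 ≡ 4 (mod 8).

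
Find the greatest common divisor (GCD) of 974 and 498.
2

Using the Euclidean algorithm:
974 = 1 × 498 + 476
498 = 1 × 476 + 22
476 = 21 × 22 + 14
22 = 1 × 14 + 8
14 = 1 × 8 + 6
8 = 1 × 6 + 2
6 = 3 × 2 + 0

GCD(974, 498) = 2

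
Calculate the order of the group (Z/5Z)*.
4

Prime factorization: 5 = 5
Using the formula φ(n) = n × Π(1 - 1/p) for each prime factor p:
φ(5) = 5 × (1 - 1/5)
φ(5) = 4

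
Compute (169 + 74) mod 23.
13

(169 + 74) = 243
243 mod 23 = 13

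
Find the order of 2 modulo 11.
Powers of 2 mod 11: 2^1≡2, 2^2≡4, 2^3≡8, 2^4≡5, 2^5≡10, 2^6≡9, 2^7≡7, 2^8≡3, 2^9≡6, 2^10≡1. Order = 10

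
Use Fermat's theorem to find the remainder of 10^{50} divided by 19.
16

By Fermat's Little Theorem, a^(p-1) ≡ 1 (mod p) for prime p and gcd(a, p) = 1
Here p = 19, so 10^18 ≡ 1 (mod 19)
We can reduce the exponent: 50 mod 18 = 14
So 10^50 ≡ 10^14 (mod 19)
Computing: 10^14 mod 19 = 16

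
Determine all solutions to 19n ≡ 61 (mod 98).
29

Since gcd(19, 98) = 1 divides 61, a solution exists.
Multiply both sides by the inverse of 19 mod 98:
  19^(-1) mod 98 = 31
  x ≡ 31 × 61 ≡ 1891 ≡ 29 (mod 98)
Verification: 19 × 29 = 551 = 5 × 98 + 61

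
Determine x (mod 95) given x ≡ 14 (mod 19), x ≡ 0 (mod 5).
90

Using the Chinese Remainder Theorem:
M = product of moduli = 95
For equation 1: M_1 = 5, 5 ≡ 5 (mod 19), inverse of 5 mod 19 is 4 (check: 5 × 4 = 20 ≡ 1 (mod 19))
For equation 2: M_2 = 19, 19 ≡ 4 (mod 5), inverse of 19 mod 5 is 4 (check: 4 × 4 = 16 ≡ 1 (mod 5))
Combine: x ≡ Σ r_i×M_i×(M_i⁻¹ mod m_i) = 14×5×4 + 0×19×4 = 280 + 0 = 280
280 mod 95 = 90
x ≡ 90 (mod 95)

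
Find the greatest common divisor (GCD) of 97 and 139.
1

Using the Euclidean algorithm:
97 = 0 × 139 + 97
139 = 1 × 97 + 42
97 = 2 × 42 + 13
42 = 3 × 13 + 3
13 = 4 × 3 + 1
3 = 3 × 1 + 0

GCD(97, 139) = 1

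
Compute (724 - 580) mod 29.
28

(724 - 580) = 144
144 mod 29 = 28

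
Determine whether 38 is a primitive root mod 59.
p - 1 = 58 has prime divisors 2, 29. Check 38^(58/q) mod 59 for each: 38^(58/2) = 38^29 ≡ 58, 38^(58/29) = 38^2 ≡ 28 (mod 59). None of these is 1, so 38 has order 58 = φ(59), so it is a primitive root mod 59.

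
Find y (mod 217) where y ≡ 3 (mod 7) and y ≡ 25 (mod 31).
M = 7 × 31 = 217. M₁ = 31, y₁ ≡ 5 (mod 7). M₂ = 7, y₂ ≡ 9 (mod 31). y = 3×31×5 + 25×7×9 ≡ 87 (mod 217)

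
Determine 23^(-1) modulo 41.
23^(-1) ≡ 25 (mod 41). Verification: 23 × 25 = 575 ≡ 1 (mod 41)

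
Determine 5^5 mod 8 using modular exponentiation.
5 = 4 + 1 (binary 101). Repeated squaring mod 8: 5^1 ≡ 5; 5^2 ≡ 5² = 25 ≡ 1; 5^4 ≡ 1² = 1 ≡ 1. Multiply: 5^5 = 5^4 × 5^1 ≡ 1 × 5 (mod 8): 1 × 5 = 5 ≡ 5. So 5^5 ≡ 5 (mod 8).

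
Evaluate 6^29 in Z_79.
Using repeated squaring. 29 = 16 + 8 + 4 + 1 (binary 11101). Repeated squaring mod 79: 6^1 ≡ 6; 6^2 ≡ 6² = 36 ≡ 36; 6^4 ≡ 36² = 1296 ≡ 32; 6^8 ≡ 32² = 1024 ≡ 76; 6^16 ≡ 76² = 5776 ≡ 9. Multiply: 6^29 = 6^16 × 6^8 × 6^4 × 6^1 ≡ 9 × 76 × 32 × 6 (mod 79): 9 × 76 = 684 ≡ 52; 52 × 32 = 1664 ≡ 5; 5 × 6 = 30 ≡ 30. So 6^29 ≡ 30 (mod 79).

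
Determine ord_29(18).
Powers of 18 mod 29: 18^1≡18, 18^2≡5, 18^3≡3, 18^4≡25, 18^5≡15, 18^6≡9, 18^7≡17, 18^8≡16, 18^9≡27, 18^10≡22, 18^11≡19, 18^12≡23, 18^13≡8, 18^14≡28, 18^15≡11, 18^16≡24, 18^17≡26, 18^18≡4, 18^19≡14, 18^20≡20, 18^21≡12, 18^22≡13, 18^23≡2, 18^24≡7, 18^25≡10, 18^26≡6, 18^27≡21, 18^28≡1. Order = 28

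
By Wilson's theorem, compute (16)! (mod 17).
By Wilson's theorem, (16)! ≡ -1 ≡ 16 (mod 17)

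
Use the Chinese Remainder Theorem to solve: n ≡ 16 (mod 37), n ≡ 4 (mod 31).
1089

Using the Chinese Remainder Theorem:
M = product of moduli = 1147
For equation 1: M_1 = 31, 31 ≡ 31 (mod 37), inverse of 31 mod 37 is 6 (check: 31 × 6 = 186 ≡ 1 (mod 37))
For equation 2: M_2 = 37, 37 ≡ 6 (mod 31), inverse of 37 mod 31 is 26 (check: 6 × 26 = 156 ≡ 1 (mod 31))
Combine: n ≡ Σ r_i×M_i×(M_i⁻¹ mod m_i) = 16×31×6 + 4×37×26 = 2976 + 3848 = 6824
6824 mod 1147 = 1089
n ≡ 1089 (mod 1147)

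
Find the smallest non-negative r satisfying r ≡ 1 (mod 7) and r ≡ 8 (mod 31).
M = 7 × 31 = 217. M₁ = 31, y₁ ≡ 5 (mod 7). M₂ = 7, y₂ ≡ 9 (mod 31). r = 1×31×5 + 8×7×9 ≡ 8 (mod 217)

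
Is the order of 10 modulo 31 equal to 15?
Yes, ord_31(10) = 15.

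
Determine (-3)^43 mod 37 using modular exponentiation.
Using Fermat: (-3)^{36} ≡ 1 (mod 37). 43 ≡ 7 (mod 36). So (-3)^{43} ≡ (-3)^{7} ≡ 33 (mod 37)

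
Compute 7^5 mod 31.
5 = 4 + 1 (binary 101). Repeated squaring mod 31: 7^1 ≡ 7; 7^2 ≡ 7² = 49 ≡ 18; 7^4 ≡ 18² = 324 ≡ 14. Multiply: 7^5 = 7^4 × 7^1 ≡ 14 × 7 (mod 31): 14 × 7 = 98 ≡ 5. So 7^5 ≡ 5 (mod 31).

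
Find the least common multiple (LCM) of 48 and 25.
1200

First find GCD(48, 25) using the Euclidean algorithm:
48 = 1 × 25 + 23
25 = 1 × 23 + 2
23 = 11 × 2 + 1
2 = 2 × 1 + 0
GCD(48, 25) = 1

LCM formula: LCM(a, b) = (a × b) / GCD(a, b)
LCM(48, 25) = (48 × 25) / 1
LCM(48, 25) = 1200 / 1
LCM(48, 25) = 1200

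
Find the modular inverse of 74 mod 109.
74^(-1) ≡ 28 (mod 109). Verification: 74 × 28 = 2072 ≡ 1 (mod 109)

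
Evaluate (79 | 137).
(79/137) = 79^{68} mod 137 = -1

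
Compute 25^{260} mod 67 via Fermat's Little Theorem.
9

By Fermat's Little Theorem, a^(p-1) ≡ 1 (mod p) for prime p and gcd(a, p) = 1
Here p = 67, so 25^66 ≡ 1 (mod 67)
We can reduce the exponent: 260 mod 66 = 62
So 25^260 ≡ 25^62 (mod 67)
Computing: 25^62 mod 67 = 9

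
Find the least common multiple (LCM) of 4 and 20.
20

First find GCD(4, 20) using the Euclidean algorithm:
4 = 0 × 20 + 4
20 = 5 × 4 + 0
GCD(4, 20) = 4

LCM formula: LCM(a, b) = (a × b) / GCD(a, b)
LCM(4, 20) = (4 × 20) / 4
LCM(4, 20) = 80 / 4
LCM(4, 20) = 20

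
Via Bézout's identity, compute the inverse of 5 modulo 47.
Extended GCD: 5(19) + 47(-2) = 1. So 5^(-1) ≡ 19 ≡ 19 (mod 47). Verify: 5 × 19 = 95 ≡ 1 (mod 47)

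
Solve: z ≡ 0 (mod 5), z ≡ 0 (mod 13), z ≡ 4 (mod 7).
M = 5 × 13 × 7 = 455. M₁ = 91, y₁ ≡ 1 (mod 5). M₂ = 35, y₂ ≡ 3 (mod 13). M₃ = 65, y₃ ≡ 4 (mod 7). z = 0×91×1 + 0×35×3 + 4×65×4 ≡ 130 (mod 455)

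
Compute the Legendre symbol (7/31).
(7/31) = 7^{15} mod 31 = 1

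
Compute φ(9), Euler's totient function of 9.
6

Prime factorization: 9 = 3^2
Using the formula φ(n) = n × Π(1 - 1/p) for each prime factor p:
φ(9) = 9 × (1 - 1/3)
φ(9) = 6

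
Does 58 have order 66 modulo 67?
p - 1 = 66 has prime divisors 2, 3, 11. Check 58^(66/q) mod 67 for each: 58^(66/2) = 58^33 ≡ 66, 58^(66/3) = 58^22 ≡ 1, 58^(66/11) = 58^6 ≡ 64 (mod 67). Since 58^22 ≡ 1 (mod 67), the order of 58 divides 22 (in fact the order is 22) ≠ 66, so it is not a primitive root.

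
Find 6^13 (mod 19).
Using repeated squaring. 13 = 8 + 4 + 1 (binary 1101). Repeated squaring mod 19: 6^1 ≡ 6; 6^2 ≡ 6² = 36 ≡ 17; 6^4 ≡ 17² = 289 ≡ 4; 6^8 ≡ 4² = 16 ≡ 16. Multiply: 6^13 = 6^8 × 6^4 × 6^1 ≡ 16 × 4 × 6 (mod 19): 16 × 4 = 64 ≡ 7; 7 × 6 = 42 ≡ 4. So 6^13 ≡ 4 (mod 19).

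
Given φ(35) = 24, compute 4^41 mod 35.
By Euler: 4^{24} ≡ 1 (mod 35) since gcd(4, 35) = 1. 41 = 1×24 + 17. So 4^{41} ≡ 4^{17} ≡ 9 (mod 35)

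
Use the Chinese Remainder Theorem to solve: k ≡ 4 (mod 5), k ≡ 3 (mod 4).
M = 5 × 4 = 20. M₁ = 4, y₁ ≡ 4 (mod 5). M₂ = 5, y₂ ≡ 1 (mod 4). k = 4×4×4 + 3×5×1 ≡ 19 (mod 20)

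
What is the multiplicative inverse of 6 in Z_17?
6^(-1) ≡ 3 (mod 17). Verification: 6 × 3 = 18 ≡ 1 (mod 17)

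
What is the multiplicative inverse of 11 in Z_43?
11^(-1) ≡ 4 (mod 43). Verification: 11 × 4 = 44 ≡ 1 (mod 43)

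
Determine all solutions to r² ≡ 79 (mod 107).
The square roots of 79 mod 107 are 87 and 20. Verify: 87² = 7569 ≡ 79 (mod 107)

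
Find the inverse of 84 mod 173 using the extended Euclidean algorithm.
Extended GCD: 84(-35) + 173(17) = 1. So 84^(-1) ≡ 138 ≡ 138 (mod 173). Verify: 84 × 138 = 11592 ≡ 1 (mod 173)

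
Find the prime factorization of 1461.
3 × 487

Divide by primes starting from smallest:
1461 ÷ 3 = 487
487 ÷ 487 = 1

1461 = 3 × 487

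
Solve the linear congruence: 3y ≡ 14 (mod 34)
16

Since gcd(3, 34) = 1 divides 14, a solution exists.
Multiply both sides by the inverse of 3 mod 34:
  3^(-1) mod 34 = 23
  x ≡ 23 × 14 ≡ 322 ≡ 16 (mod 34)
Verification: 3 × 16 = 48 = 1 × 34 + 14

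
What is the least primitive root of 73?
5

A primitive root g modulo p has order p-1 = 72
Prime divisors of 72: [2, 3]
g is a primitive root iff g^(72/q) ≢ 1 (mod 73) for each prime divisor q
Testing small values:
  g = 2: 2^36 ≡ 1, 2^24 ≡ 64 (mod 73) → 2^36 ≡ 1, not primitive root
  g = 3: 3^36 ≡ 1, 3^24 ≡ 1 (mod 73) → 3^36 ≡ 1, not primitive root
  g = 4: 4^36 ≡ 1, 4^24 ≡ 8 (mod 73) → 4^36 ≡ 1, not primitive root
  g = 5: 5^36 ≡ 72, 5^24 ≡ 8 (mod 73) → none is 1, primitive root!
The smallest primitive root is 5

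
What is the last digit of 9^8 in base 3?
9 ≡ 0 (mod 3). 8 = 8 (binary 1000). Repeated squaring mod 3: 0^1 ≡ 0; 0^2 ≡ 0² = 0 ≡ 0; 0^4 ≡ 0² = 0 ≡ 0; 0^8 ≡ 0² = 0 ≡ 0. So 9^8 ≡ 0 (mod 3).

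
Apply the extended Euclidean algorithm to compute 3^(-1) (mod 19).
Extended GCD: 3(-6) + 19(1) = 1. So 3^(-1) ≡ 13 ≡ 13 (mod 19). Verify: 3 × 13 = 39 ≡ 1 (mod 19)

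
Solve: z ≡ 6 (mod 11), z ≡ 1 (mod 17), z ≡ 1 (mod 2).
M = 11 × 17 × 2 = 374. M₁ = 34, y₁ ≡ 1 (mod 11). M₂ = 22, y₂ ≡ 7 (mod 17). M₃ = 187, y₃ ≡ 1 (mod 2). z = 6×34×1 + 1×22×7 + 1×187×1 ≡ 171 (mod 374)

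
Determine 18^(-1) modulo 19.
18^(-1) ≡ 18 (mod 19). Verification: 18 × 18 = 324 ≡ 1 (mod 19)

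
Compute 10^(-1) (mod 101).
91

Using Extended Euclidean Algorithm:
gcd(10, 101) = 1
Bezout coefficients: 10 × -10 + 101 × 1 = 1
So 10 × -10 ≡ 1 (mod 101)
The inverse is -10 mod 101 = 91
Verification: 10 × 91 = 910 = 9 × 101 + 1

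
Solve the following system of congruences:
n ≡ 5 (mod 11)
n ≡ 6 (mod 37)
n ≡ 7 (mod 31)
11291

Using the Chinese Remainder Theorem:
M = product of moduli = 12617
For equation 1: M_1 = 1147, 1147 ≡ 3 (mod 11), inverse of 1147 mod 11 is 4 (check: 3 × 4 = 12 ≡ 1 (mod 11))
For equation 2: M_2 = 341, 341 ≡ 8 (mod 37), inverse of 341 mod 37 is 14 (check: 8 × 14 = 112 ≡ 1 (mod 37))
For equation 3: M_3 = 407, 407 ≡ 4 (mod 31), inverse of 407 mod 31 is 8 (check: 4 × 8 = 32 ≡ 1 (mod 31))
Combine: n ≡ Σ r_i×M_i×(M_i⁻¹ mod m_i) = 5×1147×4 + 6×341×14 + 7×407×8 = 22940 + 28644 + 22792 = 74376
74376 mod 12617 = 11291
n ≡ 11291 (mod 12617)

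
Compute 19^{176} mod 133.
95

Using successive squaring:
Binary expansion of 176: 10110000
Powers of 19 mod 133 (each is the square of the previous):
  19^1 ≡ 19 (mod 133)
  19^2 ≡ 19² = 361 ≡ 95 (mod 133)
  19^4 ≡ 95² = 9025 ≡ 114 (mod 133)
  19^8 ≡ 114² = 12996 ≡ 95 (mod 133)
  19^16 ≡ 95² = 9025 ≡ 114 (mod 133)
  19^32 ≡ 114² = 12996 ≡ 95 (mod 133)
  19^64 ≡ 95² = 9025 ≡ 114 (mod 133)
  19^128 ≡ 114² = 12996 ≡ 95 (mod 133)
176 = 128 + 32 + 16, so 19^176 = 19^128 × 19^32 × 19^16 ≡ 95 × 95 × 114 (mod 133)
Multiplying step by step:
  95 × 95 = 9025 ≡ 114 (mod 133)
  114 × 114 = 12996 ≡ 95 (mod 133)
Result: 19^176 ≡ 95 (mod 133)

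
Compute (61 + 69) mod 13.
0

(61 + 69) = 130
130 mod 13 = 0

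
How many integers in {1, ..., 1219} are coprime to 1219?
1144

Prime factorization: 1219 = 23 × 53
Using the formula φ(n) = n × Π(1 - 1/p) for each prime factor p:
φ(1219) = 1219 × (1 - 1/23) × (1 - 1/53)
φ(1219) = 1144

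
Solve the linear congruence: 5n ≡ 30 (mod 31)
6

Since gcd(5, 31) = 1 divides 30, a solution exists.
Multiply both sides by the inverse of 5 mod 31:
  5^(-1) mod 31 = 25
  x ≡ 25 × 30 ≡ 750 ≡ 6 (mod 31)
Verification: 5 × 6 = 30 = 0 × 31 + 30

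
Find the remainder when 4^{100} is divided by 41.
By Fermat: 4^{40} ≡ 1 (mod 41). 100 = 2×40 + 20. So 4^{100} ≡ 4^{20} ≡ 1 (mod 41)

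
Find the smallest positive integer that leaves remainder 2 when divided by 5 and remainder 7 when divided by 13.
M = 5 × 13 = 65. M₁ = 13, y₁ ≡ 2 (mod 5). M₂ = 5, y₂ ≡ 8 (mod 13). z = 2×13×2 + 7×5×8 ≡ 7 (mod 65). The smallest positive such number is 7.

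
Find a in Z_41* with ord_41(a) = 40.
6 has order 40 mod 41 since 6^{40} ≡ 1 (mod 41) and no smaller power works.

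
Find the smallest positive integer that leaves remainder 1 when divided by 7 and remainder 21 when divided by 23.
M = 7 × 23 = 161. M₁ = 23, y₁ ≡ 4 (mod 7). M₂ = 7, y₂ ≡ 10 (mod 23). n = 1×23×4 + 21×7×10 ≡ 113 (mod 161). The smallest positive such number is 113.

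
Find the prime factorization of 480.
2^5 × 3 × 5

Divide by primes starting from smallest:
480 ÷ 2 = 240
240 ÷ 2 = 120
120 ÷ 2 = 60
60 ÷ 2 = 30
30 ÷ 2 = 15
15 ÷ 3 = 5
5 ÷ 5 = 1

480 = 2^5 × 3 × 5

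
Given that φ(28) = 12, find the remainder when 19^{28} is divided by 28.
By Euler: 19^{12} ≡ 1 (mod 28) since gcd(19, 28) = 1. 28 = 2×12 + 4. So 19^{28} ≡ 19^{4} ≡ 9 (mod 28)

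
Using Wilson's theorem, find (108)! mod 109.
By Wilson's theorem, (108)! ≡ -1 ≡ 108 (mod 109)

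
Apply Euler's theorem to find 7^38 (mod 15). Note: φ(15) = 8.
By Euler: 7^{8} ≡ 1 (mod 15) since gcd(7, 15) = 1. 38 = 4×8 + 6. So 7^{38} ≡ 7^{6} ≡ 4 (mod 15)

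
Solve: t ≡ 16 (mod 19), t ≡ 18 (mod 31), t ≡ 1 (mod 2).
M = 19 × 31 × 2 = 1178. M₁ = 62, y₁ ≡ 4 (mod 19). M₂ = 38, y₂ ≡ 9 (mod 31). M₃ = 589, y₃ ≡ 1 (mod 2). t = 16×62×4 + 18×38×9 + 1×589×1 ≡ 111 (mod 1178)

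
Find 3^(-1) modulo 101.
34

Using Extended Euclidean Algorithm:
gcd(3, 101) = 1
Bezout coefficients: 3 × 34 + 101 × -1 = 1
So 3 × 34 ≡ 1 (mod 101)
The inverse is 34 mod 101 = 34
Verification: 3 × 34 = 102 = 1 × 101 + 1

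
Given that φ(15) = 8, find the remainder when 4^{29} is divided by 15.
By Euler: 4^{8} ≡ 1 (mod 15) since gcd(4, 15) = 1. 29 = 3×8 + 5. So 4^{29} ≡ 4^{5} ≡ 4 (mod 15)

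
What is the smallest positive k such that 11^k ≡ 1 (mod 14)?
Powers of 11 mod 14: 11^1≡11, 11^2≡9, 11^3≡1. Order = 3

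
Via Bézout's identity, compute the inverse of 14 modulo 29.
Extended GCD: 14(-2) + 29(1) = 1. So 14^(-1) ≡ 27 ≡ 27 (mod 29). Verify: 14 × 27 = 378 ≡ 1 (mod 29)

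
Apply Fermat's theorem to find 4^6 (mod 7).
By Fermat's Little Theorem, 4^{6} ≡ 1 (mod 7) since 7 is prime and gcd(4, 7) = 1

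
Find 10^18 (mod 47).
Using repeated squaring. 18 = 16 + 2 (binary 10010). Repeated squaring mod 47: 10^1 ≡ 10; 10^2 ≡ 10² = 100 ≡ 6; 10^4 ≡ 6² = 36 ≡ 36; 10^8 ≡ 36² = 1296 ≡ 27; 10^16 ≡ 27² = 729 ≡ 24. Multiply: 10^18 = 10^16 × 10^2 ≡ 24 × 6 (mod 47): 24 × 6 = 144 ≡ 3. So 10^18 ≡ 3 (mod 47).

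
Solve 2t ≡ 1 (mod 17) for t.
9

Using Extended Euclidean Algorithm:
gcd(2, 17) = 1
Bezout coefficients: 2 × -8 + 17 × 1 = 1
So 2 × -8 ≡ 1 (mod 17)
The inverse is -8 mod 17 = 9
Verification: 2 × 9 = 18 = 1 × 17 + 1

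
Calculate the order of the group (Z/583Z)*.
520

Prime factorization: 583 = 11 × 53
Using the formula φ(n) = n × Π(1 - 1/p) for each prime factor p:
φ(583) = 583 × (1 - 1/11) × (1 - 1/53)
φ(583) = 520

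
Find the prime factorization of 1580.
2^2 × 5 × 79

Divide by primes starting from smallest:
1580 ÷ 2 = 790
790 ÷ 2 = 395
395 ÷ 5 = 79
79 ÷ 79 = 1

1580 = 2^2 × 5 × 79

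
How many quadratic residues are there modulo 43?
For prime 43, there are (p-1)/2 = (43-1)/2 = 21 quadratic residues (excluding 0).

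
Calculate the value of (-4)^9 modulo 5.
(-4) ≡ 1 (mod 5). 9 = 8 + 1 (binary 1001). Repeated squaring mod 5: 1^1 ≡ 1; 1^2 ≡ 1² = 1 ≡ 1; 1^4 ≡ 1² = 1 ≡ 1; 1^8 ≡ 1² = 1 ≡ 1. Multiply: (-4)^9 ≡ 1^8 × 1^1 ≡ 1 × 1 (mod 5): 1 × 1 = 1 ≡ 1. So (-4)^9 ≡ 1 (mod 5).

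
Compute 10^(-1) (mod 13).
10^(-1) ≡ 4 (mod 13). Verification: 10 × 4 = 40 ≡ 1 (mod 13)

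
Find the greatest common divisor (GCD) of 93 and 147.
3

Using the Euclidean algorithm:
93 = 0 × 147 + 93
147 = 1 × 93 + 54
93 = 1 × 54 + 39
54 = 1 × 39 + 15
39 = 2 × 15 + 9
15 = 1 × 9 + 6
9 = 1 × 6 + 3
6 = 2 × 3 + 0

GCD(93, 147) = 3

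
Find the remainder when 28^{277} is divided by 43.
By Fermat: 28^{42} ≡ 1 (mod 43). 277 = 6×42 + 25. So 28^{277} ≡ 28^{25} ≡ 29 (mod 43)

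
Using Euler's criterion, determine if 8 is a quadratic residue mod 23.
By Euler's criterion: 8^{11} ≡ 1 (mod 23). Since this equals 1, 8 is a QR.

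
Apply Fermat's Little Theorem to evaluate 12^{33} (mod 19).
18

By Fermat's Little Theorem, a^(p-1) ≡ 1 (mod p) for prime p and gcd(a, p) = 1
Here p = 19, so 12^18 ≡ 1 (mod 19)
We can reduce the exponent: 33 mod 18 = 15
So 12^33 ≡ 12^15 (mod 19)
Computing: 12^15 mod 19 = 18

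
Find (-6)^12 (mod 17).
Using repeated squaring. (-6) ≡ 11 (mod 17). 12 = 8 + 4 (binary 1100). Repeated squaring mod 17: 11^1 ≡ 11; 11^2 ≡ 11² = 121 ≡ 2; 11^4 ≡ 2² = 4 ≡ 4; 11^8 ≡ 4² = 16 ≡ 16. Multiply: (-6)^12 ≡ 11^8 × 11^4 ≡ 16 × 4 (mod 17): 16 × 4 = 64 ≡ 13. So (-6)^12 ≡ 13 (mod 17).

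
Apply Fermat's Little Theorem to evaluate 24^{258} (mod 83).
21

By Fermat's Little Theorem, a^(p-1) ≡ 1 (mod p) for prime p and gcd(a, p) = 1
Here p = 83, so 24^82 ≡ 1 (mod 83)
We can reduce the exponent: 258 mod 82 = 12
So 24^258 ≡ 24^12 (mod 83)
Computing: 24^12 mod 83 = 21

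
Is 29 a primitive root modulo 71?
p - 1 = 70 has prime divisors 2, 5, 7. Check 29^(70/q) mod 71 for each: 29^(70/2) = 29^35 ≡ 1, 29^(70/5) = 29^14 ≡ 57, 29^(70/7) = 29^10 ≡ 48 (mod 71). Since 29^35 ≡ 1 (mod 71), the order of 29 divides 35 (in fact the order is 35) ≠ 70, so it is not a primitive root.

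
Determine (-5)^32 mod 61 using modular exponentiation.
Using repeated squaring. (-5) ≡ 56 (mod 61). 32 = 32 (binary 100000). Repeated squaring mod 61: 56^1 ≡ 56; 56^2 ≡ 56² = 3136 ≡ 25; 56^4 ≡ 25² = 625 ≡ 15; 56^8 ≡ 15² = 225 ≡ 42; 56^16 ≡ 42² = 1764 ≡ 56; 56^32 ≡ 56² = 3136 ≡ 25. So (-5)^32 ≡ 25 (mod 61).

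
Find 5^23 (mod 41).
Using repeated squaring. 23 = 16 + 4 + 2 + 1 (binary 10111). Repeated squaring mod 41: 5^1 ≡ 5; 5^2 ≡ 5² = 25 ≡ 25; 5^4 ≡ 25² = 625 ≡ 10; 5^8 ≡ 10² = 100 ≡ 18; 5^16 ≡ 18² = 324 ≡ 37. Multiply: 5^23 = 5^16 × 5^4 × 5^2 × 5^1 ≡ 37 × 10 × 25 × 5 (mod 41): 37 × 10 = 370 ≡ 1; 1 × 25 = 25 ≡ 25; 25 × 5 = 125 ≡ 2. So 5^23 ≡ 2 (mod 41).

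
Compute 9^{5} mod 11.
1

Using successive squaring:
Binary expansion of 5: 101
Powers of 9 mod 11 (each is the square of the previous):
  9^1 ≡ 9 (mod 11)
  9^2 ≡ 9² = 81 ≡ 4 (mod 11)
  9^4 ≡ 4² = 16 ≡ 5 (mod 11)
5 = 4 + 1, so 9^5 = 9^4 × 9^1 ≡ 5 × 9 (mod 11)
Multiplying step by step:
  5 × 9 = 45 ≡ 1 (mod 11)
Result: 9^5 ≡ 1 (mod 11)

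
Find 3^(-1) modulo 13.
9

Using Extended Euclidean Algorithm:
gcd(3, 13) = 1
Bezout coefficients: 3 × -4 + 13 × 1 = 1
So 3 × -4 ≡ 1 (mod 13)
The inverse is -4 mod 13 = 9
Verification: 3 × 9 = 27 = 2 × 13 + 1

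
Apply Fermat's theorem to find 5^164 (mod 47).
By Fermat: 5^{46} ≡ 1 (mod 47). 164 = 3×46 + 26. So 5^{164} ≡ 5^{26} ≡ 16 (mod 47)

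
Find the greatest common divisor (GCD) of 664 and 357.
1

Using the Euclidean algorithm:
664 = 1 × 357 + 307
357 = 1 × 307 + 50
307 = 6 × 50 + 7
50 = 7 × 7 + 1
7 = 7 × 1 + 0

GCD(664, 357) = 1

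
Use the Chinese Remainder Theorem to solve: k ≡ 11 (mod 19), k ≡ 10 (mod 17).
163

Using the Chinese Remainder Theorem:
M = product of moduli = 323
For equation 1: M_1 = 17, 17 ≡ 17 (mod 19), inverse of 17 mod 19 is 9 (check: 17 × 9 = 153 ≡ 1 (mod 19))
For equation 2: M_2 = 19, 19 ≡ 2 (mod 17), inverse of 19 mod 17 is 9 (check: 2 × 9 = 18 ≡ 1 (mod 17))
Combine: k ≡ Σ r_i×M_i×(M_i⁻¹ mod m_i) = 11×17×9 + 10×19×9 = 1683 + 1710 = 3393
3393 mod 323 = 163
k ≡ 163 (mod 323)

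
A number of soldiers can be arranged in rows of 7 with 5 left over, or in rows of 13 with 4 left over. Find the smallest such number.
M = 7 × 13 = 91. M₁ = 13, y₁ ≡ 6 (mod 7). M₂ = 7, y₂ ≡ 2 (mod 13). n = 5×13×6 + 4×7×2 ≡ 82 (mod 91). The smallest positive such number is 82.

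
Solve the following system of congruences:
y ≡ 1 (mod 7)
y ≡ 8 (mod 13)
8

Using the Chinese Remainder Theorem:
M = product of moduli = 91
For equation 1: M_1 = 13, 13 ≡ 6 (mod 7), inverse of 13 mod 7 is 6 (check: 6 × 6 = 36 ≡ 1 (mod 7))
For equation 2: M_2 = 7, 7 ≡ 7 (mod 13), inverse of 7 mod 13 is 2 (check: 7 × 2 = 14 ≡ 1 (mod 13))
Combine: y ≡ Σ r_i×M_i×(M_i⁻¹ mod m_i) = 1×13×6 + 8×7×2 = 78 + 112 = 190
190 mod 91 = 8
y ≡ 8 (mod 91)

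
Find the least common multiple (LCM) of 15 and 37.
555

First find GCD(15, 37) using the Euclidean algorithm:
15 = 0 × 37 + 15
37 = 2 × 15 + 7
15 = 2 × 7 + 1
7 = 7 × 1 + 0
GCD(15, 37) = 1

LCM formula: LCM(a, b) = (a × b) / GCD(a, b)
LCM(15, 37) = (15 × 37) / 1
LCM(15, 37) = 555 / 1
LCM(15, 37) = 555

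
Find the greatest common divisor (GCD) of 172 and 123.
1

Using the Euclidean algorithm:
172 = 1 × 123 + 49
123 = 2 × 49 + 25
49 = 1 × 25 + 24
25 = 1 × 24 + 1
24 = 24 × 1 + 0

GCD(172, 123) = 1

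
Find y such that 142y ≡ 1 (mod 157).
142^(-1) ≡ 136 (mod 157). Verification: 142 × 136 = 19312 ≡ 1 (mod 157)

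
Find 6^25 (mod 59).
Using repeated squaring. 25 = 16 + 8 + 1 (binary 11001). Repeated squaring mod 59: 6^1 ≡ 6; 6^2 ≡ 6² = 36 ≡ 36; 6^4 ≡ 36² = 1296 ≡ 57; 6^8 ≡ 57² = 3249 ≡ 4; 6^16 ≡ 4² = 16 ≡ 16. Multiply: 6^25 = 6^16 × 6^8 × 6^1 ≡ 16 × 4 × 6 (mod 59): 16 × 4 = 64 ≡ 5; 5 × 6 = 30 ≡ 30. So 6^25 ≡ 30 (mod 59).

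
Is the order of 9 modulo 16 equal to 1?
No, the actual order is 2, not 1.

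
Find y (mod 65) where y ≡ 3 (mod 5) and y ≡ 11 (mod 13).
M = 5 × 13 = 65. M₁ = 13, y₁ ≡ 2 (mod 5). M₂ = 5, y₂ ≡ 8 (mod 13). y = 3×13×2 + 11×5×8 ≡ 63 (mod 65)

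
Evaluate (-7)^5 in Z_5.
(-7) ≡ 3 (mod 5). 5 = 4 + 1 (binary 101). Repeated squaring mod 5: 3^1 ≡ 3; 3^2 ≡ 3² = 9 ≡ 4; 3^4 ≡ 4² = 16 ≡ 1. Multiply: (-7)^5 ≡ 3^4 × 3^1 ≡ 1 × 3 (mod 5): 1 × 3 = 3 ≡ 3. So (-7)^5 ≡ 3 (mod 5).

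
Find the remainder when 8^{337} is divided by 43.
By Fermat: 8^{42} ≡ 1 (mod 43). 337 = 8×42 + 1. So 8^{337} ≡ 8^{1} ≡ 8 (mod 43)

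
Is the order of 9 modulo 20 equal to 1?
No, the actual order is 2, not 1.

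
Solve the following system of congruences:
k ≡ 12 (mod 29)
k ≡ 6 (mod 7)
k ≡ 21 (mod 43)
3289

Using the Chinese Remainder Theorem:
M = product of moduli = 8729
For equation 1: M_1 = 301, 301 ≡ 11 (mod 29), inverse of 301 mod 29 is 8 (check: 11 × 8 = 88 ≡ 1 (mod 29))
For equation 2: M_2 = 1247, 1247 ≡ 1 (mod 7), inverse of 1247 mod 7 is 1 (check: 1 × 1 = 1 ≡ 1 (mod 7))
For equation 3: M_3 = 203, 203 ≡ 31 (mod 43), inverse of 203 mod 43 is 25 (check: 31 × 25 = 775 ≡ 1 (mod 43))
Combine: k ≡ Σ r_i×M_i×(M_i⁻¹ mod m_i) = 12×301×8 + 6×1247×1 + 21×203×25 = 28896 + 7482 + 106575 = 142953
142953 mod 8729 = 3289
k ≡ 3289 (mod 8729)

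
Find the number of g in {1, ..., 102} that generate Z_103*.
Number of primitive roots mod 103 = φ(102) = 32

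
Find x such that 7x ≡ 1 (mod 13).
7^(-1) ≡ 2 (mod 13). Verification: 7 × 2 = 14 ≡ 1 (mod 13)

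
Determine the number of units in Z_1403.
1320

Prime factorization: 1403 = 23 × 61
Using the formula φ(n) = n × Π(1 - 1/p) for each prime factor p:
φ(1403) = 1403 × (1 - 1/23) × (1 - 1/61)
φ(1403) = 1320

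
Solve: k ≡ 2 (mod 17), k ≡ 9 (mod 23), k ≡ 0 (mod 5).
M = 17 × 23 × 5 = 1955. M₁ = 115, y₁ ≡ 4 (mod 17). M₂ = 85, y₂ ≡ 13 (mod 23). M₃ = 391, y₃ ≡ 1 (mod 5). k = 2×115×4 + 9×85×13 + 0×391×1 ≡ 1090 (mod 1955)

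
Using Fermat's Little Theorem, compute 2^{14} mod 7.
4

By Fermat's Little Theorem, a^(p-1) ≡ 1 (mod p) for prime p and gcd(a, p) = 1
Here p = 7, so 2^6 ≡ 1 (mod 7)
We can reduce the exponent: 14 mod 6 = 2
So 2^14 ≡ 2^2 (mod 7)
Computing: 2^2 mod 7 = 4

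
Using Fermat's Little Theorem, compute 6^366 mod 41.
By Fermat: 6^{40} ≡ 1 (mod 41). 366 ≡ 6 (mod 40). So 6^{366} ≡ 6^{6} ≡ 39 (mod 41)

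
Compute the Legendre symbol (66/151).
(66/151) = 66^{75} mod 151 = -1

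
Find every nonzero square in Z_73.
QRs mod 73: {1, 2, 3, 4, 6, 8, 9, 12, 16, 18, 19, 23, 24, 25, 27, 32, 35, 36, 37, 38, 41, 46, 48, 49, 50, 54, 55, 57, 61, 64, 65, 67, 69, 70, 71, 72}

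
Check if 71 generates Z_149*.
p - 1 = 148 has prime divisors 2, 37. Check 71^(148/q) mod 149 for each: 71^(148/2) = 71^74 ≡ 148, 71^(148/37) = 71^4 ≡ 29 (mod 149). None of these is 1, so 71 has order 148 = φ(149), so it is a primitive root mod 149.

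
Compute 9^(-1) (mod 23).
18

Using Extended Euclidean Algorithm:
gcd(9, 23) = 1
Bezout coefficients: 9 × -5 + 23 × 2 = 1
So 9 × -5 ≡ 1 (mod 23)
The inverse is -5 mod 23 = 18
Verification: 9 × 18 = 162 = 7 × 23 + 1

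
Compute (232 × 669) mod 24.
0

(232 × 669) = 155208
155208 mod 24 = 0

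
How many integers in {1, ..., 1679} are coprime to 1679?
1584

Prime factorization: 1679 = 23 × 73
Using the formula φ(n) = n × Π(1 - 1/p) for each prime factor p:
φ(1679) = 1679 × (1 - 1/23) × (1 - 1/73)
φ(1679) = 1584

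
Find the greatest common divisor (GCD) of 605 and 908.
1

Using the Euclidean algorithm:
605 = 0 × 908 + 605
908 = 1 × 605 + 303
605 = 1 × 303 + 302
303 = 1 × 302 + 1
302 = 302 × 1 + 0

GCD(605, 908) = 1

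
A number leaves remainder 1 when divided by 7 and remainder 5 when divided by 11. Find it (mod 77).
M = 7 × 11 = 77. M₁ = 11, y₁ ≡ 2 (mod 7). M₂ = 7, y₂ ≡ 8 (mod 11). x = 1×11×2 + 5×7×8 ≡ 71 (mod 77)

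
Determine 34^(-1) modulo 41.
34^(-1) ≡ 35 (mod 41). Verification: 34 × 35 = 1190 ≡ 1 (mod 41)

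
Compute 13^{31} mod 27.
22

Using successive squaring:
Binary expansion of 31: 11111
Powers of 13 mod 27 (each is the square of the previous):
  13^1 ≡ 13 (mod 27)
  13^2 ≡ 13² = 169 ≡ 7 (mod 27)
  13^4 ≡ 7² = 49 ≡ 22 (mod 27)
  13^8 ≡ 22² = 484 ≡ 25 (mod 27)
  13^16 ≡ 25² = 625 ≡ 4 (mod 27)
31 = 16 + 8 + 4 + 2 + 1, so 13^31 = 13^16 × 13^8 × 13^4 × 13^2 × 13^1 ≡ 4 × 25 × 22 × 7 × 13 (mod 27)
Multiplying step by step:
  4 × 25 = 100 ≡ 19 (mod 27)
  19 × 22 = 418 ≡ 13 (mod 27)
  13 × 7 = 91 ≡ 10 (mod 27)
  10 × 13 = 130 ≡ 22 (mod 27)
Result: 13^31 ≡ 22 (mod 27)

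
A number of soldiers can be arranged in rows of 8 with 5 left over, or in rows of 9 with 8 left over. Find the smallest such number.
M = 8 × 9 = 72. M₁ = 9, y₁ ≡ 1 (mod 8). M₂ = 8, y₂ ≡ 8 (mod 9). x = 5×9×1 + 8×8×8 ≡ 53 (mod 72). The smallest positive such number is 53.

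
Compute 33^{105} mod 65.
8

Using successive squaring:
Binary expansion of 105: 1101001
Powers of 33 mod 65 (each is the square of the previous):
  33^1 ≡ 33 (mod 65)
  33^2 ≡ 33² = 1089 ≡ 49 (mod 65)
  33^4 ≡ 49² = 2401 ≡ 61 (mod 65)
  33^8 ≡ 61² = 3721 ≡ 16 (mod 65)
  33^16 ≡ 16² = 256 ≡ 61 (mod 65)
  33^32 ≡ 61² = 3721 ≡ 16 (mod 65)
  33^64 ≡ 16² = 256 ≡ 61 (mod 65)
105 = 64 + 32 + 8 + 1, so 33^105 = 33^64 × 33^32 × 33^8 × 33^1 ≡ 61 × 16 × 16 × 33 (mod 65)
Multiplying step by step:
  61 × 16 = 976 ≡ 1 (mod 65)
  1 × 16 = 16 ≡ 16 (mod 65)
  16 × 33 = 528 ≡ 8 (mod 65)
Result: 33^105 ≡ 8 (mod 65)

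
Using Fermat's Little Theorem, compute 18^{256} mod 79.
21

By Fermat's Little Theorem, a^(p-1) ≡ 1 (mod p) for prime p and gcd(a, p) = 1
Here p = 79, so 18^78 ≡ 1 (mod 79)
We can reduce the exponent: 256 mod 78 = 22
So 18^256 ≡ 18^22 (mod 79)
Computing: 18^22 mod 79 = 21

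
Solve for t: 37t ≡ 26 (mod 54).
8

Since gcd(37, 54) = 1 divides 26, a solution exists.
Multiply both sides by the inverse of 37 mod 54:
  37^(-1) mod 54 = 19
  x ≡ 19 × 26 ≡ 494 ≡ 8 (mod 54)
Verification: 37 × 8 = 296 = 5 × 54 + 26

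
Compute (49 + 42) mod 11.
3

(49 + 42) = 91
91 mod 11 = 3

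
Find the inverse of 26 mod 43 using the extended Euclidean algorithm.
Extended GCD: 26(5) + 43(-3) = 1. So 26^(-1) ≡ 5 ≡ 5 (mod 43). Verify: 26 × 5 = 130 ≡ 1 (mod 43)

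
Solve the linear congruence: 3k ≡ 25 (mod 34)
31

Since gcd(3, 34) = 1 divides 25, a solution exists.
Multiply both sides by the inverse of 3 mod 34:
  3^(-1) mod 34 = 23
  x ≡ 23 × 25 ≡ 575 ≡ 31 (mod 34)
Verification: 3 × 31 = 93 = 2 × 34 + 25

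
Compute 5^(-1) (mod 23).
5^(-1) ≡ 14 (mod 23). Verification: 5 × 14 = 70 ≡ 1 (mod 23)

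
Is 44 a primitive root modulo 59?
p - 1 = 58 has prime divisors 2, 29. Check 44^(58/q) mod 59 for each: 44^(58/2) = 44^29 ≡ 58, 44^(58/29) = 44^2 ≡ 48 (mod 59). None of these is 1, so 44 has order 58 = φ(59), so it is a primitive root mod 59.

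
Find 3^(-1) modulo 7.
5

Using Extended Euclidean Algorithm:
gcd(3, 7) = 1
Bezout coefficients: 3 × -2 + 7 × 1 = 1
So 3 × -2 ≡ 1 (mod 7)
The inverse is -2 mod 7 = 5
Verification: 3 × 5 = 15 = 2 × 7 + 1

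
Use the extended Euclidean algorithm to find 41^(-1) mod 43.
Extended GCD: 41(21) + 43(-20) = 1. So 41^(-1) ≡ 21 ≡ 21 (mod 43). Verify: 41 × 21 = 861 ≡ 1 (mod 43)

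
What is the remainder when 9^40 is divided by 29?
Using Fermat: 9^{28} ≡ 1 (mod 29). 40 ≡ 12 (mod 28). So 9^{40} ≡ 9^{12} ≡ 24 (mod 29)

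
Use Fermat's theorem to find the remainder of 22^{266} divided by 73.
46

By Fermat's Little Theorem, a^(p-1) ≡ 1 (mod p) for prime p and gcd(a, p) = 1
Here p = 73, so 22^72 ≡ 1 (mod 73)
We can reduce the exponent: 266 mod 72 = 50
So 22^266 ≡ 22^50 (mod 73)
Computing: 22^50 mod 73 = 46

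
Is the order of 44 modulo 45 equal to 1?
No, the actual order is 2, not 1.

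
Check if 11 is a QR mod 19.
By Euler's criterion: 11^{9} ≡ 1 (mod 19). Since this equals 1, 11 is a QR.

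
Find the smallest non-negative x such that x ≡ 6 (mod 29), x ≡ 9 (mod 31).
412

Using the Chinese Remainder Theorem:
M = product of moduli = 899
For equation 1: M_1 = 31, 31 ≡ 2 (mod 29), inverse of 31 mod 29 is 15 (check: 2 × 15 = 30 ≡ 1 (mod 29))
For equation 2: M_2 = 29, 29 ≡ 29 (mod 31), inverse of 29 mod 31 is 15 (check: 29 × 15 = 435 ≡ 1 (mod 31))
Combine: x ≡ Σ r_i×M_i×(M_i⁻¹ mod m_i) = 6×31×15 + 9×29×15 = 2790 + 3915 = 6705
6705 mod 899 = 412
x ≡ 412 (mod 899)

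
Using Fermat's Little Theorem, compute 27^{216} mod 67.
22

By Fermat's Little Theorem, a^(p-1) ≡ 1 (mod p) for prime p and gcd(a, p) = 1
Here p = 67, so 27^66 ≡ 1 (mod 67)
We can reduce the exponent: 216 mod 66 = 18
So 27^216 ≡ 27^18 (mod 67)
Computing: 27^18 mod 67 = 22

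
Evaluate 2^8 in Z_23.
8 = 8 (binary 1000). Repeated squaring mod 23: 2^1 ≡ 2; 2^2 ≡ 2² = 4 ≡ 4; 2^4 ≡ 4² = 16 ≡ 16; 2^8 ≡ 16² = 256 ≡ 3. So 2^8 ≡ 3 (mod 23).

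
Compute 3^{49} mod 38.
33

Using successive squaring:
Binary expansion of 49: 110001
Powers of 3 mod 38 (each is the square of the previous):
  3^1 ≡ 3 (mod 38)
  3^2 ≡ 3² = 9 ≡ 9 (mod 38)
  3^4 ≡ 9² = 81 ≡ 5 (mod 38)
  3^8 ≡ 5² = 25 ≡ 25 (mod 38)
  3^16 ≡ 25² = 625 ≡ 17 (mod 38)
  3^32 ≡ 17² = 289 ≡ 23 (mod 38)
49 = 32 + 16 + 1, so 3^49 = 3^32 × 3^16 × 3^1 ≡ 23 × 17 × 3 (mod 38)
Multiplying step by step:
  23 × 17 = 391 ≡ 11 (mod 38)
  11 × 3 = 33 ≡ 33 (mod 38)
Result: 3^49 ≡ 33 (mod 38)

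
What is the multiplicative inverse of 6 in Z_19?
6^(-1) ≡ 16 (mod 19). Verification: 6 × 16 = 96 ≡ 1 (mod 19)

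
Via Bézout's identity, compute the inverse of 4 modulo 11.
Extended GCD: 4(3) + 11(-1) = 1. So 4^(-1) ≡ 3 ≡ 3 (mod 11). Verify: 4 × 3 = 12 ≡ 1 (mod 11)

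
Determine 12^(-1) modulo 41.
12^(-1) ≡ 24 (mod 41). Verification: 12 × 24 = 288 ≡ 1 (mod 41)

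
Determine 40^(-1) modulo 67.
40^(-1) ≡ 62 (mod 67). Verification: 40 × 62 = 2480 ≡ 1 (mod 67)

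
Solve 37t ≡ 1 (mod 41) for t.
37^(-1) ≡ 10 (mod 41). Verification: 37 × 10 = 370 ≡ 1 (mod 41)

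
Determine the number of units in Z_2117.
2016

Prime factorization: 2117 = 29 × 73
Using the formula φ(n) = n × Π(1 - 1/p) for each prime factor p:
φ(2117) = 2117 × (1 - 1/29) × (1 - 1/73)
φ(2117) = 2016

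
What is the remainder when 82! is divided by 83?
By Wilson's theorem, (82)! ≡ -1 ≡ 82 (mod 83)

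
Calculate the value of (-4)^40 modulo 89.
Using repeated squaring. (-4) ≡ 85 (mod 89). 40 = 32 + 8 (binary 101000). Repeated squaring mod 89: 85^1 ≡ 85; 85^2 ≡ 85² = 7225 ≡ 16; 85^4 ≡ 16² = 256 ≡ 78; 85^8 ≡ 78² = 6084 ≡ 32; 85^16 ≡ 32² = 1024 ≡ 45; 85^32 ≡ 45² = 2025 ≡ 67. Multiply: (-4)^40 ≡ 85^32 × 85^8 ≡ 67 × 32 (mod 89): 67 × 32 = 2144 ≡ 8. So (-4)^40 ≡ 8 (mod 89).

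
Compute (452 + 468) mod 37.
32

(452 + 468) = 920
920 mod 37 = 32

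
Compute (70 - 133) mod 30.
27

(70 - 133) = -63
-63 mod 30 = 27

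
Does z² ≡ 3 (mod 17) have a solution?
By Euler's criterion: 3^{8} ≡ 16 (mod 17). Since this equals -1 (≡ 16), 3 is not a QR.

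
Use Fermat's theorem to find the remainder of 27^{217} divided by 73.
27

By Fermat's Little Theorem, a^(p-1) ≡ 1 (mod p) for prime p and gcd(a, p) = 1
Here p = 73, so 27^72 ≡ 1 (mod 73)
We can reduce the exponent: 217 mod 72 = 1
So 27^217 ≡ 27^1 (mod 73)
Computing: 27^1 mod 73 = 27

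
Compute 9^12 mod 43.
Using repeated squaring. 12 = 8 + 4 (binary 1100). Repeated squaring mod 43: 9^1 ≡ 9; 9^2 ≡ 9² = 81 ≡ 38; 9^4 ≡ 38² = 1444 ≡ 25; 9^8 ≡ 25² = 625 ≡ 23. Multiply: 9^12 = 9^8 × 9^4 ≡ 23 × 25 (mod 43): 23 × 25 = 575 ≡ 16. So 9^12 ≡ 16 (mod 43).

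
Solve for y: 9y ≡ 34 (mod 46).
14

Since gcd(9, 46) = 1 divides 34, a solution exists.
Multiply both sides by the inverse of 9 mod 46:
  9^(-1) mod 46 = 41
  x ≡ 41 × 34 ≡ 1394 ≡ 14 (mod 46)
Verification: 9 × 14 = 126 = 2 × 46 + 34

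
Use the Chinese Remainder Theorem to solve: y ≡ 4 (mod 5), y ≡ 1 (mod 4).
M = 5 × 4 = 20. M₁ = 4, y₁ ≡ 4 (mod 5). M₂ = 5, y₂ ≡ 1 (mod 4). y = 4×4×4 + 1×5×1 ≡ 9 (mod 20)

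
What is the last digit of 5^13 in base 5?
Using repeated squaring. 5 ≡ 0 (mod 5). 13 = 8 + 4 + 1 (binary 1101). Repeated squaring mod 5: 0^1 ≡ 0; 0^2 ≡ 0² = 0 ≡ 0; 0^4 ≡ 0² = 0 ≡ 0; 0^8 ≡ 0² = 0 ≡ 0. Multiply: 5^13 ≡ 0^8 × 0^4 × 0^1 ≡ 0 × 0 × 0 (mod 5): 0 × 0 = 0 ≡ 0; 0 × 0 = 0 ≡ 0. So 5^13 ≡ 0 (mod 5).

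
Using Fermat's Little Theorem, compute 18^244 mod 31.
By Fermat: 18^{30} ≡ 1 (mod 31). 244 ≡ 4 (mod 30). So 18^{244} ≡ 18^{4} ≡ 10 (mod 31)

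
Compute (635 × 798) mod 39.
3

(635 × 798) = 506730
506730 mod 39 = 3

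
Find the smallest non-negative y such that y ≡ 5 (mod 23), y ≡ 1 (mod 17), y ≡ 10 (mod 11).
120

Using the Chinese Remainder Theorem:
M = product of moduli = 4301
For equation 1: M_1 = 187, 187 ≡ 3 (mod 23), inverse of 187 mod 23 is 8 (check: 3 × 8 = 24 ≡ 1 (mod 23))
For equation 2: M_2 = 253, 253 ≡ 15 (mod 17), inverse of 253 mod 17 is 8 (check: 15 × 8 = 120 ≡ 1 (mod 17))
For equation 3: M_3 = 391, 391 ≡ 6 (mod 11), inverse of 391 mod 11 is 2 (check: 6 × 2 = 12 ≡ 1 (mod 11))
Combine: y ≡ Σ r_i×M_i×(M_i⁻¹ mod m_i) = 5×187×8 + 1×253×8 + 10×391×2 = 7480 + 2024 + 7820 = 17324
17324 mod 4301 = 120
y ≡ 120 (mod 4301)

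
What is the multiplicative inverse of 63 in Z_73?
51

Using Extended Euclidean Algorithm:
gcd(63, 73) = 1
Bezout coefficients: 63 × -22 + 73 × 19 = 1
So 63 × -22 ≡ 1 (mod 73)
The inverse is -22 mod 73 = 51
Verification: 63 × 51 = 3213 = 44 × 73 + 1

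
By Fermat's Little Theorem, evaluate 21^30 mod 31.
By Fermat's Little Theorem, 21^{30} ≡ 1 (mod 31) since 31 is prime and gcd(21, 31) = 1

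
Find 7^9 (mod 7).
7 ≡ 0 (mod 7). 9 = 8 + 1 (binary 1001). Repeated squaring mod 7: 0^1 ≡ 0; 0^2 ≡ 0² = 0 ≡ 0; 0^4 ≡ 0² = 0 ≡ 0; 0^8 ≡ 0² = 0 ≡ 0. Multiply: 7^9 ≡ 0^8 × 0^1 ≡ 0 × 0 (mod 7): 0 × 0 = 0 ≡ 0. So 7^9 ≡ 0 (mod 7).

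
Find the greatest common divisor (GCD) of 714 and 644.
14

Using the Euclidean algorithm:
714 = 1 × 644 + 70
644 = 9 × 70 + 14
70 = 5 × 14 + 0

GCD(714, 644) = 14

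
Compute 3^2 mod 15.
2 = 2 (binary 10). Repeated squaring mod 15: 3^1 ≡ 3; 3^2 ≡ 3² = 9 ≡ 9. So 3^2 ≡ 9 (mod 15).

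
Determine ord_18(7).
Powers of 7 mod 18: 7^1≡7, 7^2≡13, 7^3≡1. Order = 3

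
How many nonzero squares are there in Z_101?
For prime 101, there are (p-1)/2 = (101-1)/2 = 50 quadratic residues (excluding 0).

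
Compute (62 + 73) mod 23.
20

(62 + 73) = 135
135 mod 23 = 20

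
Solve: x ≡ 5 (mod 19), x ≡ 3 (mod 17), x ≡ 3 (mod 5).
M = 19 × 17 × 5 = 1615. M₁ = 85, y₁ ≡ 17 (mod 19). M₂ = 95, y₂ ≡ 12 (mod 17). M₃ = 323, y₃ ≡ 2 (mod 5). x = 5×85×17 + 3×95×12 + 3×323×2 ≡ 1278 (mod 1615)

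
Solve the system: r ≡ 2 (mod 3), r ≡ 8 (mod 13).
M = 3 × 13 = 39. M₁ = 13, y₁ ≡ 1 (mod 3). M₂ = 3, y₂ ≡ 9 (mod 13). r = 2×13×1 + 8×3×9 ≡ 8 (mod 39)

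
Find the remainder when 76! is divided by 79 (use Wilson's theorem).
(78)! = (76)! × (77) × (78) ≡ -1 (mod 79). So (76)! ≡ -1 × [(78)(77)]^(-1) ≡ 39 (mod 79)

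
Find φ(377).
336

Prime factorization: 377 = 13 × 29
Using the formula φ(n) = n × Π(1 - 1/p) for each prime factor p:
φ(377) = 377 × (1 - 1/13) × (1 - 1/29)
φ(377) = 336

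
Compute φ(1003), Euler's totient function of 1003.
928

Prime factorization: 1003 = 17 × 59
Using the formula φ(n) = n × Π(1 - 1/p) for each prime factor p:
φ(1003) = 1003 × (1 - 1/17) × (1 - 1/59)
φ(1003) = 928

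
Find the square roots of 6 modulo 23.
The square roots of 6 mod 23 are 12 and 11. Verify: 12² = 144 ≡ 6 (mod 23)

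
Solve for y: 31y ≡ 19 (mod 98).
67

Since gcd(31, 98) = 1 divides 19, a solution exists.
Multiply both sides by the inverse of 31 mod 98:
  31^(-1) mod 98 = 19
  x ≡ 19 × 19 ≡ 361 ≡ 67 (mod 98)
Verification: 31 × 67 = 2077 = 21 × 98 + 19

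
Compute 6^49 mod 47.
Using Fermat: 6^{46} ≡ 1 (mod 47). 49 ≡ 3 (mod 46). So 6^{49} ≡ 6^{3} ≡ 28 (mod 47)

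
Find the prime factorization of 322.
2 × 7 × 23

Divide by primes starting from smallest:
322 ÷ 2 = 161
161 ÷ 7 = 23
23 ÷ 23 = 1

322 = 2 × 7 × 23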